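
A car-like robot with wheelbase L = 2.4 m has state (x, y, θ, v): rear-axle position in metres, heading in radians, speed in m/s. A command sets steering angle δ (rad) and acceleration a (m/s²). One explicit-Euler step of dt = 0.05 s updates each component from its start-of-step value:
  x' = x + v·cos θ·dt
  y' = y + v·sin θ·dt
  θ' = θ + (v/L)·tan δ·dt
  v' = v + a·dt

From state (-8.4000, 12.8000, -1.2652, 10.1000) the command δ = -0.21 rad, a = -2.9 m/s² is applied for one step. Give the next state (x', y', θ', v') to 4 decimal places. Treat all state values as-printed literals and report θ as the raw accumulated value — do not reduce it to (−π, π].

x' = -8.4000 + 10.1000·cos(-1.2652)·0.05 = -8.2481
y' = 12.8000 + 10.1000·sin(-1.2652)·0.05 = 12.3184
θ' = -1.2652 + (10.1000/2.4)·tan(-0.21)·0.05 = -1.3100
v' = 10.1000 − 2.9000·0.05 = 9.9550

(-8.2481, 12.3184, -1.3100, 9.9550)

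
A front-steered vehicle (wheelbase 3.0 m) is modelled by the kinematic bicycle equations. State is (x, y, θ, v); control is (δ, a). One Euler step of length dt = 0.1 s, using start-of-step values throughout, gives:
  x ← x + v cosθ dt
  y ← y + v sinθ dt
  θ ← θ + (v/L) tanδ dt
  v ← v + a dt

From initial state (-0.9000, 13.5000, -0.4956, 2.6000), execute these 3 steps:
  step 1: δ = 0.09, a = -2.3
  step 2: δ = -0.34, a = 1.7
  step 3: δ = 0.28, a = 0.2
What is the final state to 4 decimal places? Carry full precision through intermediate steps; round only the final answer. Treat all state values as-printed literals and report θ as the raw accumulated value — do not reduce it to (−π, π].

(-0.2410, 13.1400, -0.4914, 2.5600)

after step 1 (δ=0.09, a=-2.3): (-0.671282, 13.376355, -0.487779, 2.370000)
after step 2 (δ=-0.34, a=1.7): (-0.461922, 13.265281, -0.515724, 2.540000)
after step 3 (δ=0.28, a=0.2): (-0.240958, 13.140017, -0.491378, 2.560000)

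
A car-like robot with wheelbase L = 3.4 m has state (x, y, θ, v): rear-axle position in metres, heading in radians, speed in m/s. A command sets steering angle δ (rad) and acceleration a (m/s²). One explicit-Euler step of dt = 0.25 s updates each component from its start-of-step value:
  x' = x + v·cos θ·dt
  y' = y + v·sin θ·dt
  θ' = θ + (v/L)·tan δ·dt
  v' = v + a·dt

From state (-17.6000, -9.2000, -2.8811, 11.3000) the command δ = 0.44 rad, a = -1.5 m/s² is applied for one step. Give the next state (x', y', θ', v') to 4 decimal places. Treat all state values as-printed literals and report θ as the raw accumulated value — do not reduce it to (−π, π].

x' = -17.6000 + 11.3000·cos(-2.8811)·0.25 = -20.3297
y' = -9.2000 + 11.3000·sin(-2.8811)·0.25 = -9.9276
θ' = -2.8811 + (11.3000/3.4)·tan(0.44)·0.25 = -2.4899
v' = 11.3000 − 1.5000·0.25 = 10.9250

(-20.3297, -9.9276, -2.4899, 10.9250)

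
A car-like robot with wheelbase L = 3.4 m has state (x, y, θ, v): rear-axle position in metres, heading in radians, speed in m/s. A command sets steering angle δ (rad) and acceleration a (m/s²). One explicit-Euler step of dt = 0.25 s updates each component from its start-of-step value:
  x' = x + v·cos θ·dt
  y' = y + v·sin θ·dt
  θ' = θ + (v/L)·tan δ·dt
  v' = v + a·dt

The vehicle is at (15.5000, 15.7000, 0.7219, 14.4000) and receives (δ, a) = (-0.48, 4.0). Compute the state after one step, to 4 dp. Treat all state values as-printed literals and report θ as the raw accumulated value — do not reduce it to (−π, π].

x' = 15.5000 + 14.4000·cos(0.7219)·0.25 = 18.2020
y' = 15.7000 + 14.4000·sin(0.7219)·0.25 = 18.0789
θ' = 0.7219 + (14.4000/3.4)·tan(-0.48)·0.25 = 0.1707
v' = 14.4000 + 4.0000·0.25 = 15.4000

(18.2020, 18.0789, 0.1707, 15.4000)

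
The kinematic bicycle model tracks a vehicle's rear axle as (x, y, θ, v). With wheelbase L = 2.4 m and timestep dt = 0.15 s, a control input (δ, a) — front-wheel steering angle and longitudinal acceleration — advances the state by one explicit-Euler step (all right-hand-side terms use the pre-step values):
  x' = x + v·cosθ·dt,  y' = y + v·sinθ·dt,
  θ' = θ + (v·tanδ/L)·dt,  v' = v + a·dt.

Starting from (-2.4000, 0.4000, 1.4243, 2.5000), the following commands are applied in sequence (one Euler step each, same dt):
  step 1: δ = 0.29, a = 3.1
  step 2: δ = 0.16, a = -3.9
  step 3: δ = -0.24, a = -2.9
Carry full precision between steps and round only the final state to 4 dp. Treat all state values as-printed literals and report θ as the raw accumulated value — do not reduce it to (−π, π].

after step 1 (δ=0.29, a=3.1): (-2.345260, 0.770983, 1.470927, 2.965000)
after step 2 (δ=0.16, a=-3.9): (-2.300917, 1.213517, 1.500833, 2.380000)
after step 3 (δ=-0.24, a=-2.9): (-2.275960, 1.569644, 1.464431, 1.945000)

(-2.2760, 1.5696, 1.4644, 1.9450)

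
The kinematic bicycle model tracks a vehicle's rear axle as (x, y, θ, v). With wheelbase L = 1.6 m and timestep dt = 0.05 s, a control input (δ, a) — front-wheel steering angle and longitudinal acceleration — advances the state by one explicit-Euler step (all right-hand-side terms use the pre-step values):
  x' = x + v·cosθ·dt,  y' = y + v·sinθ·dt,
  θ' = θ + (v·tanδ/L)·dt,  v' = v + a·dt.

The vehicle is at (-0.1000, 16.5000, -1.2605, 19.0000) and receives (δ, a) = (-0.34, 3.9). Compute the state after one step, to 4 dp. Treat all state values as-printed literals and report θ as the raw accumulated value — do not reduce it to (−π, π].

x' = -0.1000 + 19.0000·cos(-1.2605)·0.05 = 0.1901
y' = 16.5000 + 19.0000·sin(-1.2605)·0.05 = 15.5954
θ' = -1.2605 + (19.0000/1.6)·tan(-0.34)·0.05 = -1.4705
v' = 19.0000 + 3.9000·0.05 = 19.1950

(0.1901, 15.5954, -1.4705, 19.1950)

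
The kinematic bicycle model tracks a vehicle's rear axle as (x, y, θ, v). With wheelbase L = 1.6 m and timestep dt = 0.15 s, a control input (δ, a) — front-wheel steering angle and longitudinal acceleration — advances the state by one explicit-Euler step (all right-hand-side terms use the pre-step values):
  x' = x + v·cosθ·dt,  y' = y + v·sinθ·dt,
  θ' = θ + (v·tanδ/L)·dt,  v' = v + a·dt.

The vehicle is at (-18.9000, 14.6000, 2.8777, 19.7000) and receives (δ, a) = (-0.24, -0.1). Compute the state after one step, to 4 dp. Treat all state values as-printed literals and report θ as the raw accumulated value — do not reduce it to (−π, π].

x' = -18.9000 + 19.7000·cos(2.8777)·0.15 = -21.7527
y' = 14.6000 + 19.7000·sin(2.8777)·0.15 = 15.3708
θ' = 2.8777 + (19.7000/1.6)·tan(-0.24)·0.15 = 2.4257
v' = 19.7000 − 0.1000·0.15 = 19.6850

(-21.7527, 15.3708, 2.4257, 19.6850)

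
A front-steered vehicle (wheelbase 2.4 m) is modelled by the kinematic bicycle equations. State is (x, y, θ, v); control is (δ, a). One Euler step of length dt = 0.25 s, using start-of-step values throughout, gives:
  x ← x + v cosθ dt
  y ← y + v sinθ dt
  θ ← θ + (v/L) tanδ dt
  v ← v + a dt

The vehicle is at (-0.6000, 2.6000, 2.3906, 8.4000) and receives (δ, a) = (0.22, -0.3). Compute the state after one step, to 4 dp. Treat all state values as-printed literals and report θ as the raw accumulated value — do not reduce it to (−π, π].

x' = -0.6000 + 8.4000·cos(2.3906)·0.25 = -2.1351
y' = 2.6000 + 8.4000·sin(2.3906)·0.25 = 4.0330
θ' = 2.3906 + (8.4000/2.4)·tan(0.22)·0.25 = 2.5863
v' = 8.4000 − 0.3000·0.25 = 8.3250

(-2.1351, 4.0330, 2.5863, 8.3250)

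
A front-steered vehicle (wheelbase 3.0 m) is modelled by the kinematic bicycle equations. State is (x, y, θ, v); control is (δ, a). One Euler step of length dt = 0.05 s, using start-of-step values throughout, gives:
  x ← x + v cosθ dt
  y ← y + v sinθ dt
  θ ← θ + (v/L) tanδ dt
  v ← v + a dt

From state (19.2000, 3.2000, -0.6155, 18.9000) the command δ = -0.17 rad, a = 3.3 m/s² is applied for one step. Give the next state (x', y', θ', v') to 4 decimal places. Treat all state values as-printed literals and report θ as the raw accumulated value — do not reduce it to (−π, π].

x' = 19.2000 + 18.9000·cos(-0.6155)·0.05 = 19.9716
y' = 3.2000 + 18.9000·sin(-0.6155)·0.05 = 2.6544
θ' = -0.6155 + (18.9000/3.0)·tan(-0.17)·0.05 = -0.6696
v' = 18.9000 + 3.3000·0.05 = 19.0650

(19.9716, 2.6544, -0.6696, 19.0650)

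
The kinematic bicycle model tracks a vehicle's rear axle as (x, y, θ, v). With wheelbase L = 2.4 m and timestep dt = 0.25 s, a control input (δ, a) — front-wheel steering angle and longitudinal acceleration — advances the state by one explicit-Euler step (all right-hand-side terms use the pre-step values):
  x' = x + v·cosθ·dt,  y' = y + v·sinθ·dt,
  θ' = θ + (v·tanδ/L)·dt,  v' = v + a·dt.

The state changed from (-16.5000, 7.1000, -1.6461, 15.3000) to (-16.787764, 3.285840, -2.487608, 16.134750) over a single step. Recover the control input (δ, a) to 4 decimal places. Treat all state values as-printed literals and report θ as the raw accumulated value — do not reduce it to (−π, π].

δ = -0.4858, a = 3.3390

a = (v'−v)/dt = (0.834750)/0.25 = 3.3390
Δθ = θ'−θ = -0.841508;  (v·dt/L) = 15.3000·0.25/2.4 = 1.593750
tan δ = Δθ·L/(v·dt) = -0.528005  →  δ = -0.4858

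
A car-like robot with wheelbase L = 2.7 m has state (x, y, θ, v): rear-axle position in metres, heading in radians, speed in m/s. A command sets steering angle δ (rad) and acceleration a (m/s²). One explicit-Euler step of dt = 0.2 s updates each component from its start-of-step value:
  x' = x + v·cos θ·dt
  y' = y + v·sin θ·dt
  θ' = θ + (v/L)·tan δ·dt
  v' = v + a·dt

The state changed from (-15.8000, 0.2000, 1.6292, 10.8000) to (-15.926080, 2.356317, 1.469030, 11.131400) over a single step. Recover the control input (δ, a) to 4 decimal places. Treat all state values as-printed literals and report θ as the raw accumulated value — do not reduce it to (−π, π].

δ = -0.1976, a = 1.6570

a = (v'−v)/dt = (0.331400)/0.2 = 1.6570
Δθ = θ'−θ = -0.160170;  (v·dt/L) = 10.8000·0.2/2.7 = 0.800000
tan δ = Δθ·L/(v·dt) = -0.200212  →  δ = -0.1976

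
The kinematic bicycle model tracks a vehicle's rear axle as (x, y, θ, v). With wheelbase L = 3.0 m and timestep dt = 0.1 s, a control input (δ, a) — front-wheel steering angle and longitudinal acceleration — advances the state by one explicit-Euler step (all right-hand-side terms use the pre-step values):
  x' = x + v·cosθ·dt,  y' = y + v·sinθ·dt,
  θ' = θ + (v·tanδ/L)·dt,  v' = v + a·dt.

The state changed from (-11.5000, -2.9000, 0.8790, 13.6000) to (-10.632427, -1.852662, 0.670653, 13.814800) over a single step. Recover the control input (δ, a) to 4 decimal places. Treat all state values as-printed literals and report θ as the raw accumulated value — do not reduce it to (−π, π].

δ = -0.4308, a = 2.1480

a = (v'−v)/dt = (0.214800)/0.1 = 2.1480
Δθ = θ'−θ = -0.208347;  (v·dt/L) = 13.6000·0.1/3.0 = 0.453333
tan δ = Δθ·L/(v·dt) = -0.459589  →  δ = -0.4308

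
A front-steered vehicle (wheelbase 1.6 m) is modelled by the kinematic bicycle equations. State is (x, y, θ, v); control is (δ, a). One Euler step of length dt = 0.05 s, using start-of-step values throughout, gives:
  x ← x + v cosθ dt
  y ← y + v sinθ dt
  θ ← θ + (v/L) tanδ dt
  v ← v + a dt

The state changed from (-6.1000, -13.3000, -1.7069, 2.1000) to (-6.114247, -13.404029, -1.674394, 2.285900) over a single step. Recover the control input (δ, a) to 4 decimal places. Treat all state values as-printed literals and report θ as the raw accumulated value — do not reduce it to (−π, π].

a = (v'−v)/dt = (0.185900)/0.05 = 3.7180
Δθ = θ'−θ = 0.032506;  (v·dt/L) = 2.1000·0.05/1.6 = 0.065625
tan δ = Δθ·L/(v·dt) = 0.495330  →  δ = 0.4599

δ = 0.4599, a = 3.7180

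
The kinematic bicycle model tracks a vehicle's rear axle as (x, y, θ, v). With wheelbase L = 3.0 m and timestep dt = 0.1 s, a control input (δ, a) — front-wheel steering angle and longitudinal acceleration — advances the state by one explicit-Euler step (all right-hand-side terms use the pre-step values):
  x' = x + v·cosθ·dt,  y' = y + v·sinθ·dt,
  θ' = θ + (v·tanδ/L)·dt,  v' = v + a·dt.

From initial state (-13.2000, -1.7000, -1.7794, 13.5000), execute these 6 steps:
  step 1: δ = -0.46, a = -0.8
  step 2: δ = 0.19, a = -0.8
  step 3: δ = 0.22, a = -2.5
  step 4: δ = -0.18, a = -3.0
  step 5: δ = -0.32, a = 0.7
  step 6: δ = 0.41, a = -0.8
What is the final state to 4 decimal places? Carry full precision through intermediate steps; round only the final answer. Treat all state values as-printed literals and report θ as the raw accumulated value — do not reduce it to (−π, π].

(-15.7993, -9.1247, -1.8513, 12.7800)

after step 1 (δ=-0.46, a=-0.8): (-13.479577, -3.020733, -2.002352, 13.420000)
after step 2 (δ=0.19, a=-0.8): (-14.040914, -4.239694, -1.916321, 13.340000)
after step 3 (δ=0.22, a=-2.5): (-14.492727, -5.494852, -1.816885, 13.090000)
after step 4 (δ=-0.18, a=-3.0): (-14.811616, -6.764415, -1.896284, 12.790000)
after step 5 (δ=-0.32, a=0.7): (-15.220603, -7.976261, -2.037566, 12.860000)
after step 6 (δ=0.41, a=-0.8): (-15.799308, -9.124693, -1.851255, 12.780000)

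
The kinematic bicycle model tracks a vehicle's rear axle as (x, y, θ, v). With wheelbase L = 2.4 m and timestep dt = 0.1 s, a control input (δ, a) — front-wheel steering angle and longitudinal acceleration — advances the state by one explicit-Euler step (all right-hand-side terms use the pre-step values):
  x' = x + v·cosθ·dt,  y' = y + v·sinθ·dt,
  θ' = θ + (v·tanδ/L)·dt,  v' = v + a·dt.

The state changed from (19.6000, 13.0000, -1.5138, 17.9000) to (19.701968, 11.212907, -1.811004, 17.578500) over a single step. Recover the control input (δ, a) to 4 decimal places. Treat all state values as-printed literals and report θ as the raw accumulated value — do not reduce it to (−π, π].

δ = -0.3792, a = -3.2150

a = (v'−v)/dt = (-0.321500)/0.1 = -3.2150
Δθ = θ'−θ = -0.297204;  (v·dt/L) = 17.9000·0.1/2.4 = 0.745833
tan δ = Δθ·L/(v·dt) = -0.398486  →  δ = -0.3792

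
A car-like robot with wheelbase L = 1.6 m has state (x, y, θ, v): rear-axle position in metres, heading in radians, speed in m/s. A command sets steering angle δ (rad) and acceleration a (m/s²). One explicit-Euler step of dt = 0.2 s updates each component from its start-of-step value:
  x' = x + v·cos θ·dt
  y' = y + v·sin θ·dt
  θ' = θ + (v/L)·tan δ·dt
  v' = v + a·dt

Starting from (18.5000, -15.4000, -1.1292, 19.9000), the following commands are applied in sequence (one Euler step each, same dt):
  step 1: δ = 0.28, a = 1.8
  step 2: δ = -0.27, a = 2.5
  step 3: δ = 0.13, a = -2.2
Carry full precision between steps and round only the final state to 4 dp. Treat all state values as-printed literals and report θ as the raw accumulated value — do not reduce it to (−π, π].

after step 1 (δ=0.28, a=1.8): (20.200985, -18.998201, -0.413909, 20.260000)
after step 2 (δ=-0.27, a=2.5): (23.910817, -20.627879, -1.114799, 20.760000)
after step 3 (δ=0.13, a=-2.2): (25.739185, -24.355636, -0.775535, 20.320000)

(25.7392, -24.3556, -0.7755, 20.3200)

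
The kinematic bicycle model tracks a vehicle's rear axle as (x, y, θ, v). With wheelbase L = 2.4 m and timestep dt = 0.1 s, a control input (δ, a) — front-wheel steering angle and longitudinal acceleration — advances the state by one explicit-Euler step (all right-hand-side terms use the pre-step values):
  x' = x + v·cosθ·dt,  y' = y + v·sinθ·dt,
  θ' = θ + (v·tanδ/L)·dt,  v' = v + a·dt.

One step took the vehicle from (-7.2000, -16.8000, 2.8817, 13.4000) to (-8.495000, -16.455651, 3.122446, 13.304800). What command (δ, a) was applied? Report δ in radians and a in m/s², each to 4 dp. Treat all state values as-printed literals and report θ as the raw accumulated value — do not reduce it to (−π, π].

δ = 0.4071, a = -0.9520

a = (v'−v)/dt = (-0.095200)/0.1 = -0.9520
Δθ = θ'−θ = 0.240746;  (v·dt/L) = 13.4000·0.1/2.4 = 0.558333
tan δ = Δθ·L/(v·dt) = 0.431187  →  δ = 0.4071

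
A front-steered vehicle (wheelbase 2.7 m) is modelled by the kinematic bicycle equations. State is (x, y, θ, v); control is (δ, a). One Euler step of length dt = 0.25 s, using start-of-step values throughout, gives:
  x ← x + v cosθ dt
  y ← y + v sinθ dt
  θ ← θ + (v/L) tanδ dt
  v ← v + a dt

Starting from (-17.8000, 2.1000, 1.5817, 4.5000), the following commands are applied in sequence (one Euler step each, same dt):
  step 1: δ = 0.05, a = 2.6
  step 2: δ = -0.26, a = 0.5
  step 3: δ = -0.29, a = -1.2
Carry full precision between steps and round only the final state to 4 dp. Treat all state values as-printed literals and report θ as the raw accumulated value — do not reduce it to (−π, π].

after step 1 (δ=0.05, a=2.6): (-17.812266, 3.224933, 1.602551, 5.150000)
after step 2 (δ=-0.26, a=0.5): (-17.853143, 4.511784, 1.475698, 5.275000)
after step 3 (δ=-0.29, a=-1.2): (-17.727921, 5.824575, 1.329945, 4.975000)

(-17.7279, 5.8246, 1.3299, 4.9750)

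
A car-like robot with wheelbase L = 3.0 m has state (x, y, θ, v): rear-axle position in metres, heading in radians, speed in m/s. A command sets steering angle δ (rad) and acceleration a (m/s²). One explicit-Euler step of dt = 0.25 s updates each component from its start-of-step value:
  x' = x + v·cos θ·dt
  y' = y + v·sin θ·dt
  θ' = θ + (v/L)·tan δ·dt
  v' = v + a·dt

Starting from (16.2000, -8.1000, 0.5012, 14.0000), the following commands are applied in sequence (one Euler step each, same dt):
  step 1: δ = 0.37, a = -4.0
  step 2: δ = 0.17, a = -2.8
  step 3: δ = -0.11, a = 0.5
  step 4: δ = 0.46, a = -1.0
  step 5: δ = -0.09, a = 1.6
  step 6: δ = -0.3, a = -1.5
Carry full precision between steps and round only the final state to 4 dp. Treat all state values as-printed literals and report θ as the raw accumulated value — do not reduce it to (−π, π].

(24.5245, 7.8455, 1.1237, 12.2000)

after step 1 (δ=0.37, a=-4.0): (19.269523, -6.418326, 0.953707, 13.000000)
after step 2 (δ=0.17, a=-2.8): (21.150180, -3.767736, 1.139669, 12.300000)
after step 3 (δ=-0.11, a=0.5): (22.435209, -0.974113, 1.026462, 12.425000)
after step 4 (δ=0.46, a=-1.0): (24.043778, 1.683196, 1.539458, 12.175000)
after step 5 (δ=-0.09, a=1.6): (24.139150, 4.725452, 1.447898, 12.575000)
after step 6 (δ=-0.3, a=-1.5): (24.524541, 7.845490, 1.123739, 12.200000)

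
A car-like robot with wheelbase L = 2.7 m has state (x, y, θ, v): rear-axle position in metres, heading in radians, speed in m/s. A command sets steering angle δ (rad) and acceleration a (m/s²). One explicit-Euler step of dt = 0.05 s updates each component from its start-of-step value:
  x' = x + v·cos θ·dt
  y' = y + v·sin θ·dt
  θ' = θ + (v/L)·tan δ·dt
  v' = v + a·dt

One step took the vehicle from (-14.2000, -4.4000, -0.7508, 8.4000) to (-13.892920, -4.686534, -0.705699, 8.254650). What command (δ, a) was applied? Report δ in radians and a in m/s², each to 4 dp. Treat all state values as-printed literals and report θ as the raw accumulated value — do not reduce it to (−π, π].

δ = 0.2822, a = -2.9070

a = (v'−v)/dt = (-0.145350)/0.05 = -2.9070
Δθ = θ'−θ = 0.045101;  (v·dt/L) = 8.4000·0.05/2.7 = 0.155556
tan δ = Δθ·L/(v·dt) = 0.289935  →  δ = 0.2822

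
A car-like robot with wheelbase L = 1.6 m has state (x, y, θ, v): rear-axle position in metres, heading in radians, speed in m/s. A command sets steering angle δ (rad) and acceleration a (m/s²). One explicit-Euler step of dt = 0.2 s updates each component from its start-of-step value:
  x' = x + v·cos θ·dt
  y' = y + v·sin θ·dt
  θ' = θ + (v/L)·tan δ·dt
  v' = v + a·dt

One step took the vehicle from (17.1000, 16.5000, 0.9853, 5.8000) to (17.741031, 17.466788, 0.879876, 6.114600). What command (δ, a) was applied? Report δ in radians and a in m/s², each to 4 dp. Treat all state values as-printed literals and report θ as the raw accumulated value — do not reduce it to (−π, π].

a = (v'−v)/dt = (0.314600)/0.2 = 1.5730
Δθ = θ'−θ = -0.105424;  (v·dt/L) = 5.8000·0.2/1.6 = 0.725000
tan δ = Δθ·L/(v·dt) = -0.145412  →  δ = -0.1444

δ = -0.1444, a = 1.5730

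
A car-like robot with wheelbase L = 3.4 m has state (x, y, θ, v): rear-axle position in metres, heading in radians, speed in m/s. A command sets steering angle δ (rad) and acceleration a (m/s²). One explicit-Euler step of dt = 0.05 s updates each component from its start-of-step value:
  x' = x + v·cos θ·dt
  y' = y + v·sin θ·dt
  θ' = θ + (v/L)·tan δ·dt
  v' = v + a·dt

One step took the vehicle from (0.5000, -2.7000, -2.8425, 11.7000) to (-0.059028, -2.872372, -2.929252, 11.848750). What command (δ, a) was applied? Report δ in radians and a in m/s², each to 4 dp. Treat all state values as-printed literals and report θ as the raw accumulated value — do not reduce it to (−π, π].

δ = -0.4670, a = 2.9750

a = (v'−v)/dt = (0.148750)/0.05 = 2.9750
Δθ = θ'−θ = -0.086752;  (v·dt/L) = 11.7000·0.05/3.4 = 0.172059
tan δ = Δθ·L/(v·dt) = -0.504200  →  δ = -0.4670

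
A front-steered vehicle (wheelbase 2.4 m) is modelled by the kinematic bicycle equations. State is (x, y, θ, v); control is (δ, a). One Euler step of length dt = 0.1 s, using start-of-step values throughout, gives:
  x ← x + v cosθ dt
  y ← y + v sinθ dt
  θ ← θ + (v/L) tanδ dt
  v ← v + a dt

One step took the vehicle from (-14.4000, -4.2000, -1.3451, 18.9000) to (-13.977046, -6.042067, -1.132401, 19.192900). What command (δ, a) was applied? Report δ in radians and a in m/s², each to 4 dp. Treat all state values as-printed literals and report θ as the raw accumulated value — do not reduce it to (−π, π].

δ = 0.2638, a = 2.9290

a = (v'−v)/dt = (0.292900)/0.1 = 2.9290
Δθ = θ'−θ = 0.212699;  (v·dt/L) = 18.9000·0.1/2.4 = 0.787500
tan δ = Δθ·L/(v·dt) = 0.270094  →  δ = 0.2638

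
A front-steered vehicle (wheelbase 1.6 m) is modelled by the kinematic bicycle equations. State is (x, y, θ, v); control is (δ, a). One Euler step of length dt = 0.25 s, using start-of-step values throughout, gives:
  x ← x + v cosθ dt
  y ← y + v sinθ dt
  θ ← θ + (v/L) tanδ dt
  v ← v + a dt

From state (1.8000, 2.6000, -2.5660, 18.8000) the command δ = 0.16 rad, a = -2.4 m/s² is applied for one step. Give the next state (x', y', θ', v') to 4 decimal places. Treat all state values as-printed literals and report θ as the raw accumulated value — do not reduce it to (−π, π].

x' = 1.8000 + 18.8000·cos(-2.5660)·0.25 = -2.1427
y' = 2.6000 + 18.8000·sin(-2.5660)·0.25 = 0.0416
θ' = -2.5660 + (18.8000/1.6)·tan(0.16)·0.25 = -2.0919
v' = 18.8000 − 2.4000·0.25 = 18.2000

(-2.1427, 0.0416, -2.0919, 18.2000)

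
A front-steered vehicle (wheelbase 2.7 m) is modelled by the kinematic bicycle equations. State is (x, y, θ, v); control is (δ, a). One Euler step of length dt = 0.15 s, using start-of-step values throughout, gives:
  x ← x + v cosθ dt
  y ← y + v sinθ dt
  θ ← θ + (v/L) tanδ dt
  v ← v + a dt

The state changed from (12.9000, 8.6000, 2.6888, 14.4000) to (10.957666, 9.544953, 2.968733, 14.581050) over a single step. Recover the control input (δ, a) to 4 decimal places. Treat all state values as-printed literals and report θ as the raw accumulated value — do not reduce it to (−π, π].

δ = 0.3366, a = 1.2070

a = (v'−v)/dt = (0.181050)/0.15 = 1.2070
Δθ = θ'−θ = 0.279933;  (v·dt/L) = 14.4000·0.15/2.7 = 0.800000
tan δ = Δθ·L/(v·dt) = 0.349916  →  δ = 0.3366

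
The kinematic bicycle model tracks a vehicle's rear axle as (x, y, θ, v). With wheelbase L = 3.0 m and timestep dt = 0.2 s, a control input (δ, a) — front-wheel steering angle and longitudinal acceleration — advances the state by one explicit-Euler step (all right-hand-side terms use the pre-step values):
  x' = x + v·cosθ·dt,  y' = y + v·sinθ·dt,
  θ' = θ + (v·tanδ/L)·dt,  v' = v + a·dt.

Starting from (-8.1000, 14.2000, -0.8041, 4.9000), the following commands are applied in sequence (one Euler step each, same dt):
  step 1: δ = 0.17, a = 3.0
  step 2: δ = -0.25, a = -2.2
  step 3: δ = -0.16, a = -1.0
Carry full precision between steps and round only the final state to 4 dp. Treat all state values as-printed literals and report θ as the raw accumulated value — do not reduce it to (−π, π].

(-5.9396, 11.9913, -0.8961, 4.8600)

after step 1 (δ=0.17, a=3.0): (-7.420115, 13.494198, -0.748025, 5.500000)
after step 2 (δ=-0.25, a=-2.2): (-6.613779, 12.745986, -0.841651, 5.060000)
after step 3 (δ=-0.16, a=-1.0): (-5.939551, 11.991293, -0.896089, 4.860000)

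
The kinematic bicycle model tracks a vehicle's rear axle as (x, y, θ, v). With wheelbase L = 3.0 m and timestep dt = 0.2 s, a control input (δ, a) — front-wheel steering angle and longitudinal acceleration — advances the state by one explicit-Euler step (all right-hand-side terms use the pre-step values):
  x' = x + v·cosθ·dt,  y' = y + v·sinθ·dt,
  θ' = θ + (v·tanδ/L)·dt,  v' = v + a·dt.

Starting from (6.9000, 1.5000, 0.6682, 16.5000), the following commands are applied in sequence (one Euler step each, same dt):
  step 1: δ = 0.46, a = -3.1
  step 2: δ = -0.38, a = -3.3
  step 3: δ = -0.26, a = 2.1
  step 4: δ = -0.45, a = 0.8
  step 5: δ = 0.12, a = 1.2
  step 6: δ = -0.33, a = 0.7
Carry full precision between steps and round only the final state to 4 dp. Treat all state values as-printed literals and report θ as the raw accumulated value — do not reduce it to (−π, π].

(21.7921, 10.7507, -0.2225, 16.1800)

after step 1 (δ=0.46, a=-3.1): (9.490296, 3.544595, 1.213194, 15.880000)
after step 2 (δ=-0.38, a=-3.3): (10.601990, 6.519676, 0.790349, 15.220000)
after step 3 (δ=-0.26, a=2.1): (12.743741, 8.682739, 0.520426, 15.640000)
after step 4 (δ=-0.45, a=0.8): (15.457618, 10.238135, 0.016760, 15.800000)
after step 5 (δ=0.12, a=1.2): (18.617174, 10.291094, 0.143770, 16.040000)
after step 6 (δ=-0.33, a=0.7): (21.792076, 10.750722, -0.222503, 16.180000)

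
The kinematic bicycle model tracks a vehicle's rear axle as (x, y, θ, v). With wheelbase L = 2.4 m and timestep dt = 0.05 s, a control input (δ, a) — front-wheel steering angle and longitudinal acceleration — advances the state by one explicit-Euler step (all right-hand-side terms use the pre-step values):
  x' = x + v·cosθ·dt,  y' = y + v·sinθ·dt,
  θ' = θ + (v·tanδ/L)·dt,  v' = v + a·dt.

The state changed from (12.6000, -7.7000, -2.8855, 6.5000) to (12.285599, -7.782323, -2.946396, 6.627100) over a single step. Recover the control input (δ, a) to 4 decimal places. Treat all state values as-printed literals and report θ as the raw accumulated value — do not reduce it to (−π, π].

δ = -0.4226, a = 2.5420

a = (v'−v)/dt = (0.127100)/0.05 = 2.5420
Δθ = θ'−θ = -0.060896;  (v·dt/L) = 6.5000·0.05/2.4 = 0.135417
tan δ = Δθ·L/(v·dt) = -0.449694  →  δ = -0.4226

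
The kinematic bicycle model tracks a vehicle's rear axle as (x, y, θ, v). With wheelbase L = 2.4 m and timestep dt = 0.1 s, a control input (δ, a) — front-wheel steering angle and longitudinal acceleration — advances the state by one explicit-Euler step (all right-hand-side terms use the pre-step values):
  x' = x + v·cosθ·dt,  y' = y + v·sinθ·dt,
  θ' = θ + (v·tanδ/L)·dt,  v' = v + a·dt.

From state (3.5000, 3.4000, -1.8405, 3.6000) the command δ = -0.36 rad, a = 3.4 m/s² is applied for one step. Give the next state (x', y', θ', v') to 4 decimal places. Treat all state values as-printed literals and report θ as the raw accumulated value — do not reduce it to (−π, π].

x' = 3.5000 + 3.6000·cos(-1.8405)·0.1 = 3.4041
y' = 3.4000 + 3.6000·sin(-1.8405)·0.1 = 3.0530
θ' = -1.8405 + (3.6000/2.4)·tan(-0.36)·0.1 = -1.8970
v' = 3.6000 + 3.4000·0.1 = 3.9400

(3.4041, 3.0530, -1.8970, 3.9400)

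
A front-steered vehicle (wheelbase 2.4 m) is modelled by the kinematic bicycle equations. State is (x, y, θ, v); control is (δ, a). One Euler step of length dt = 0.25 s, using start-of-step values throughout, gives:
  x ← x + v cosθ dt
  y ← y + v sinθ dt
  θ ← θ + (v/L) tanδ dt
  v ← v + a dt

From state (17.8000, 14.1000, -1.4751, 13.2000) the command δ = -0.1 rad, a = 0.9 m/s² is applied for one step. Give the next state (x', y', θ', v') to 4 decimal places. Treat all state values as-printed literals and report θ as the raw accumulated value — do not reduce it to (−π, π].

x' = 17.8000 + 13.2000·cos(-1.4751)·0.25 = 18.1153
y' = 14.1000 + 13.2000·sin(-1.4751)·0.25 = 10.8151
θ' = -1.4751 + (13.2000/2.4)·tan(-0.1)·0.25 = -1.6131
v' = 13.2000 + 0.9000·0.25 = 13.4250

(18.1153, 10.8151, -1.6131, 13.4250)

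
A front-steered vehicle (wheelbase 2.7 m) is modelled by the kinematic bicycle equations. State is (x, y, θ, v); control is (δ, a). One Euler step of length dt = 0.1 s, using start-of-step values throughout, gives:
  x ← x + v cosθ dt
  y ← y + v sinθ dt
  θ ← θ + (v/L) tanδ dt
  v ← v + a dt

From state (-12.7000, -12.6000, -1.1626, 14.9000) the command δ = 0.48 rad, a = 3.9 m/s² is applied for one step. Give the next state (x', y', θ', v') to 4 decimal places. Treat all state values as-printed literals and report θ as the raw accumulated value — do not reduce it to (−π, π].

(-12.1085, -13.9676, -0.8753, 15.2900)

x' = -12.7000 + 14.9000·cos(-1.1626)·0.1 = -12.1085
y' = -12.6000 + 14.9000·sin(-1.1626)·0.1 = -13.9676
θ' = -1.1626 + (14.9000/2.7)·tan(0.48)·0.1 = -0.8753
v' = 14.9000 + 3.9000·0.1 = 15.2900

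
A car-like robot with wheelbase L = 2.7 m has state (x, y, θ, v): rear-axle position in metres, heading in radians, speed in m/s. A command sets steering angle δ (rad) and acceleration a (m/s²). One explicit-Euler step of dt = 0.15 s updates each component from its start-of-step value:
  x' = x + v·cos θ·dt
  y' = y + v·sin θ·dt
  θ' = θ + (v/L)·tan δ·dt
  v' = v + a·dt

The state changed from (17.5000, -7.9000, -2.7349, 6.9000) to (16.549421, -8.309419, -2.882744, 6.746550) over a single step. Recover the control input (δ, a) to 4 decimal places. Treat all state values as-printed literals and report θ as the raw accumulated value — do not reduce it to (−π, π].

a = (v'−v)/dt = (-0.153450)/0.15 = -1.0230
Δθ = θ'−θ = -0.147844;  (v·dt/L) = 6.9000·0.15/2.7 = 0.383333
tan δ = Δθ·L/(v·dt) = -0.385680  →  δ = -0.3681

δ = -0.3681, a = -1.0230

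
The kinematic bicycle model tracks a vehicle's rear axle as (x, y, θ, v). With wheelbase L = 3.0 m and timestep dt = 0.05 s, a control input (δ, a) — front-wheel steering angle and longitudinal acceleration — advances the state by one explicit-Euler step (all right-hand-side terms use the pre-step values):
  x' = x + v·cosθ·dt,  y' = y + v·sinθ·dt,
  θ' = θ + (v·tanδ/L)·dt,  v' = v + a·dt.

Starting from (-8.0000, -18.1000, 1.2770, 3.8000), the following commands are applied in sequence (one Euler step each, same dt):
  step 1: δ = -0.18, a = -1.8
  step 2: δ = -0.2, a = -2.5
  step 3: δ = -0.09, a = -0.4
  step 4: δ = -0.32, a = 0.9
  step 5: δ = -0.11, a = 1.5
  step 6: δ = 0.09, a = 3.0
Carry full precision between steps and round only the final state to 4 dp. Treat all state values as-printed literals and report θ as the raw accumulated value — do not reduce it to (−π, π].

after step 1 (δ=-0.18, a=-1.8): (-7.944978, -17.918141, 1.265475, 3.710000)
after step 2 (δ=-0.2, a=-2.5): (-7.889217, -17.741221, 1.252941, 3.585000)
after step 3 (δ=-0.09, a=-0.4): (-7.833196, -17.570950, 1.247549, 3.565000)
after step 4 (δ=-0.32, a=0.9): (-7.776575, -17.401931, 1.227859, 3.610000)
after step 5 (δ=-0.11, a=1.5): (-7.715881, -17.231942, 1.221214, 3.685000)
after step 6 (δ=0.09, a=3.0): (-7.652775, -17.058836, 1.226756, 3.835000)

(-7.6528, -17.0588, 1.2268, 3.8350)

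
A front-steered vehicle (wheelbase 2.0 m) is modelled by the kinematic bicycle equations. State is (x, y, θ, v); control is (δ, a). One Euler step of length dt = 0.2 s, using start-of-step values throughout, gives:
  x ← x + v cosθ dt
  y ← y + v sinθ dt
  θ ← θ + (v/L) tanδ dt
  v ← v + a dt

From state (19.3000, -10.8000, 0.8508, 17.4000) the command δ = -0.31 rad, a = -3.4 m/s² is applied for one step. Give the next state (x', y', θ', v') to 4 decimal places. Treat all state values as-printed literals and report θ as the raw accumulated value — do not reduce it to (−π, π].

x' = 19.3000 + 17.4000·cos(0.8508)·0.2 = 21.5946
y' = -10.8000 + 17.4000·sin(0.8508)·0.2 = -8.1837
θ' = 0.8508 + (17.4000/2.0)·tan(-0.31)·0.2 = 0.2934
v' = 17.4000 − 3.4000·0.2 = 16.7200

(21.5946, -8.1837, 0.2934, 16.7200)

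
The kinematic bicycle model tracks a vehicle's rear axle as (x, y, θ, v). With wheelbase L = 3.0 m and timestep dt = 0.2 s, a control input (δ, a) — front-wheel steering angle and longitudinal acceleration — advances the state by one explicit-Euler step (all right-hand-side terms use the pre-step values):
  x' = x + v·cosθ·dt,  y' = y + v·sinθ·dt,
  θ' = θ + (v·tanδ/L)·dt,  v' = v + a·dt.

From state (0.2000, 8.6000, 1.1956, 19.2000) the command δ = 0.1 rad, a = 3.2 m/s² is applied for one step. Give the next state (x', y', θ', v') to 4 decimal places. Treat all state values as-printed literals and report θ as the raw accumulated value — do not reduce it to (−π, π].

x' = 0.2000 + 19.2000·cos(1.1956)·0.2 = 1.6072
y' = 8.6000 + 19.2000·sin(1.1956)·0.2 = 12.1729
θ' = 1.1956 + (19.2000/3.0)·tan(0.1)·0.2 = 1.3240
v' = 19.2000 + 3.2000·0.2 = 19.8400

(1.6072, 12.1729, 1.3240, 19.8400)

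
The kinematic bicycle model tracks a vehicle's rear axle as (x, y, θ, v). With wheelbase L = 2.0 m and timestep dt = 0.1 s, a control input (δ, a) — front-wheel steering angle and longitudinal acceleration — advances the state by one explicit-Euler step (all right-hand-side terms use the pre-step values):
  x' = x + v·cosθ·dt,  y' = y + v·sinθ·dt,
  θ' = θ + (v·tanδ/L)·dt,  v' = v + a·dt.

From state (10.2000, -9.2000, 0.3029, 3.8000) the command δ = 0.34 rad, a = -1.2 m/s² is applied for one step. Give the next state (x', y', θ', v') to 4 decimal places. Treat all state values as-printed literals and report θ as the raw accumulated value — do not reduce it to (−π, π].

x' = 10.2000 + 3.8000·cos(0.3029)·0.1 = 10.5627
y' = -9.2000 + 3.8000·sin(0.3029)·0.1 = -9.0867
θ' = 0.3029 + (3.8000/2.0)·tan(0.34)·0.1 = 0.3701
v' = 3.8000 − 1.2000·0.1 = 3.6800

(10.5627, -9.0867, 0.3701, 3.6800)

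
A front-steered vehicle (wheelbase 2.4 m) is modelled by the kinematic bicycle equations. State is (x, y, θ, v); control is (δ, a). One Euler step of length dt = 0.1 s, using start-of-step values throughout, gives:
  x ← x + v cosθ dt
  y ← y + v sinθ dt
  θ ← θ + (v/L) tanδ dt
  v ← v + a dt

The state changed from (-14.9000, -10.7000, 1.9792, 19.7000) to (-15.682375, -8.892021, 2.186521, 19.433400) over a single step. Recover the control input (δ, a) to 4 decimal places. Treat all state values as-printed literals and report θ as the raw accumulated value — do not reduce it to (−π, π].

δ = 0.2474, a = -2.6660

a = (v'−v)/dt = (-0.266600)/0.1 = -2.6660
Δθ = θ'−θ = 0.207321;  (v·dt/L) = 19.7000·0.1/2.4 = 0.820833
tan δ = Δθ·L/(v·dt) = 0.252574  →  δ = 0.2474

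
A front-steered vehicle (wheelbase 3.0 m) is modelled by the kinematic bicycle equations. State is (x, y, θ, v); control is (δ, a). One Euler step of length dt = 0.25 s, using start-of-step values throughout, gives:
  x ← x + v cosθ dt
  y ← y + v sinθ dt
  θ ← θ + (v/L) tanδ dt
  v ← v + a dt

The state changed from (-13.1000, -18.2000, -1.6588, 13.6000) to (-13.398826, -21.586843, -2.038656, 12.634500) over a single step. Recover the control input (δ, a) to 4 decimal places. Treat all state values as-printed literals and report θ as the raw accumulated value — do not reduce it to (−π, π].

δ = -0.3234, a = -3.8620

a = (v'−v)/dt = (-0.965500)/0.25 = -3.8620
Δθ = θ'−θ = -0.379856;  (v·dt/L) = 13.6000·0.25/3.0 = 1.133333
tan δ = Δθ·L/(v·dt) = -0.335167  →  δ = -0.3234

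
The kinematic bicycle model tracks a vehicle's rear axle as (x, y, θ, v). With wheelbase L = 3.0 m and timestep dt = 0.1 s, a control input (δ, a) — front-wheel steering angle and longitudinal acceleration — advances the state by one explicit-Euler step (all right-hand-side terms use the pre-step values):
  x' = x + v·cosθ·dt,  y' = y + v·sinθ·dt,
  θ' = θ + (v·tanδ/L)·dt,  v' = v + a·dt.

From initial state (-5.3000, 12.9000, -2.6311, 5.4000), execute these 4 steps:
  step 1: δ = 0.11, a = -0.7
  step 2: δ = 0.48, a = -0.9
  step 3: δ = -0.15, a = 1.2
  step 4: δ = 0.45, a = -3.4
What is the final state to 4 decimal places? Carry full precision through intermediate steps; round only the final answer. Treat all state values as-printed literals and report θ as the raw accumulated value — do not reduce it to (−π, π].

(-7.1000, 11.7598, -2.4588, 5.0200)

after step 1 (δ=0.11, a=-0.7): (-5.771152, 12.636152, -2.611220, 5.330000)
after step 2 (δ=0.48, a=-0.9): (-6.230928, 12.366531, -2.518725, 5.240000)
after step 3 (δ=-0.15, a=1.2): (-6.656525, 12.060847, -2.545123, 5.360000)
after step 4 (δ=0.45, a=-3.4): (-7.099971, 11.759762, -2.458817, 5.020000)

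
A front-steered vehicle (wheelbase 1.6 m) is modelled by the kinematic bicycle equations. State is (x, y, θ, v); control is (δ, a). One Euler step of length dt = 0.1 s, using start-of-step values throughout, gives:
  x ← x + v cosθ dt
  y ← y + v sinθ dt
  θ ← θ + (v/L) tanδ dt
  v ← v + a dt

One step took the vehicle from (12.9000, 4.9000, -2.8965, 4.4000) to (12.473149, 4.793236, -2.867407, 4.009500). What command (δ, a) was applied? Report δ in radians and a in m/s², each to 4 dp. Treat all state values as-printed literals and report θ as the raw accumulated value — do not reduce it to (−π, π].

a = (v'−v)/dt = (-0.390500)/0.1 = -3.9050
Δθ = θ'−θ = 0.029093;  (v·dt/L) = 4.4000·0.1/1.6 = 0.275000
tan δ = Δθ·L/(v·dt) = 0.105793  →  δ = 0.1054

δ = 0.1054, a = -3.9050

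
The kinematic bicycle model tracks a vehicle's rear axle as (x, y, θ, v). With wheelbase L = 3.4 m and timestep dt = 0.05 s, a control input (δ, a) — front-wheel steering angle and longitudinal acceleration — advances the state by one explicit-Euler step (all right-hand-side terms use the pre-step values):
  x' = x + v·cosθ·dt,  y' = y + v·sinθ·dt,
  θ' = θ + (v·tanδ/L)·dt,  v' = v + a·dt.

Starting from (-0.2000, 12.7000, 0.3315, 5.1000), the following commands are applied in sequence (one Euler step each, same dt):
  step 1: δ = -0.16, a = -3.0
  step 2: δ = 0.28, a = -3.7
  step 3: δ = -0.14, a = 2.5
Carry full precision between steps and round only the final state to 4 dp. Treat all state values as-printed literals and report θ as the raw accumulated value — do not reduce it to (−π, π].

(0.5007, 12.9402, 0.3305, 4.8900)

after step 1 (δ=-0.16, a=-3.0): (0.041117, 12.782993, 0.319397, 4.950000)
after step 2 (δ=0.28, a=-3.7): (0.276099, 12.860706, 0.340329, 4.765000)
after step 3 (δ=-0.14, a=2.5): (0.500684, 12.940233, 0.330454, 4.890000)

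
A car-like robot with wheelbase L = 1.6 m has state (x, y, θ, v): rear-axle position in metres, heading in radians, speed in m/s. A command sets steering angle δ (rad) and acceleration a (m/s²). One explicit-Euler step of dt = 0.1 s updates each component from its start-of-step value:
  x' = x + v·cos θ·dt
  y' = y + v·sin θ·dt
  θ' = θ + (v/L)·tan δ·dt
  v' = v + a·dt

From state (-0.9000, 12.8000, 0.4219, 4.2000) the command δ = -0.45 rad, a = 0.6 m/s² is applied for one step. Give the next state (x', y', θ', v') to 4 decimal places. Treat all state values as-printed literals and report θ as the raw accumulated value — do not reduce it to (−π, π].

(-0.5168, 12.9720, 0.2951, 4.2600)

x' = -0.9000 + 4.2000·cos(0.4219)·0.1 = -0.5168
y' = 12.8000 + 4.2000·sin(0.4219)·0.1 = 12.9720
θ' = 0.4219 + (4.2000/1.6)·tan(-0.45)·0.1 = 0.2951
v' = 4.2000 + 0.6000·0.1 = 4.2600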